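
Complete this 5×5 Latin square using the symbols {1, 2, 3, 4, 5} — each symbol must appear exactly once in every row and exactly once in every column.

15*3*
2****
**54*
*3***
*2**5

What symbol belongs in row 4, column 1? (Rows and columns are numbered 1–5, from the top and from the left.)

(r3,c1) = 3
(r3,c2) = 1
(r3,c5) = 2
(r5,c1) = 4
(r5,c4) = 1
(r1,c5) = 4
(r2,c2) = 4
(r2,c4) = 5
(r4,c1) = 5

5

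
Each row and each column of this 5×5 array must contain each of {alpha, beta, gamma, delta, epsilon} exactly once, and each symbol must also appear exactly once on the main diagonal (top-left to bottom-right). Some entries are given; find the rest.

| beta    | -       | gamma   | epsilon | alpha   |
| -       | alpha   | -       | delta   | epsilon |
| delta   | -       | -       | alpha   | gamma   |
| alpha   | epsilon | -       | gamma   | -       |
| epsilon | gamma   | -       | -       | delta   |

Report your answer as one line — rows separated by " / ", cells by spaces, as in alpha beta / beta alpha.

beta delta gamma epsilon alpha / gamma alpha beta delta epsilon / delta beta epsilon alpha gamma / alpha epsilon delta gamma beta / epsilon gamma alpha beta delta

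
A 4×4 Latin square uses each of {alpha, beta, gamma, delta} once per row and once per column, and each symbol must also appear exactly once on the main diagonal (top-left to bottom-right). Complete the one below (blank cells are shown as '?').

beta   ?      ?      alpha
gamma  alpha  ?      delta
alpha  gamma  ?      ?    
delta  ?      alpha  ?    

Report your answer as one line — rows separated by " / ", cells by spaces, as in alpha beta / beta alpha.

(r1,c2) = delta
(r1,c3) = gamma
(r2,c3) = beta
(r3,c3) = delta
(r3,c4) = beta
(r4,c2) = beta
(r4,c4) = gamma

beta delta gamma alpha / gamma alpha beta delta / alpha gamma delta beta / delta beta alpha gamma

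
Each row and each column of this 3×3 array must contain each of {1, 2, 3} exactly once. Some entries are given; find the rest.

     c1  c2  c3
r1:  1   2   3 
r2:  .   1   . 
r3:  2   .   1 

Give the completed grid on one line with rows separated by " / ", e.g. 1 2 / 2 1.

(r2,c1) = 3
(r2,c3) = 2
(r3,c2) = 3

1 2 3 / 3 1 2 / 2 3 1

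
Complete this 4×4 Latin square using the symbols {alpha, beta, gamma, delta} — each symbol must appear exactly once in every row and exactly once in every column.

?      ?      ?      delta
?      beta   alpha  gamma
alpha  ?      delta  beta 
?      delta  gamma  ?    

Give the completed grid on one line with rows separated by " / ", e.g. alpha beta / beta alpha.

gamma alpha beta delta / delta beta alpha gamma / alpha gamma delta beta / beta delta gamma alpha

(r1,c3): row 1 has {delta}; column 3 has {alpha,gamma,delta}, so it must be beta.
(r2,c1): row 2 has {alpha,beta,gamma}; column 1 has {alpha}, so it must be delta.
(r3,c2): row 3 has {alpha,beta,delta}; column 2 has {beta,delta}, so it must be gamma.
(r4,c1): row 4 has {gamma,delta}; column 1 has {alpha,delta}, so it must be beta.
(r4,c4): row 4 has {beta,gamma,delta}; column 4 has {beta,gamma,delta}, so it must be alpha.
(r1,c1): row 1 has {beta,delta}; column 1 has {alpha,beta,delta}, so it must be gamma.
(r1,c2): row 1 has {beta,gamma,delta}; column 2 has {beta,gamma,delta}, so it must be alpha.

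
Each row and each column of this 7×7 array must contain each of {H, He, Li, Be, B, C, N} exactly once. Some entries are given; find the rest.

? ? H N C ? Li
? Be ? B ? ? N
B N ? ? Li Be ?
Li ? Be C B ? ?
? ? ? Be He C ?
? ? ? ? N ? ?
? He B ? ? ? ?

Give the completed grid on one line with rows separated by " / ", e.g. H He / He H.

Be B H N C He Li / C Be He B H Li N / B N C He Li Be H / Li H Be C B N He / H Li N Be He C B / He C Li H N B Be / N He B Li Be H C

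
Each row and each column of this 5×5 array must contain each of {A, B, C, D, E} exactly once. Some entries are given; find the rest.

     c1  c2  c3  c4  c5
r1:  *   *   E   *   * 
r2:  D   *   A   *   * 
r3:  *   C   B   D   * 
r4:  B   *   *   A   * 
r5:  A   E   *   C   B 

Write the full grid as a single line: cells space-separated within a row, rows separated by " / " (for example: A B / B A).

C A E B D / D B A E C / E C B D A / B D C A E / A E D C B

(r1,c1) = C
(r1,c4) = B
(r2,c2) = B
(r2,c4) = E
(r2,c5) = C
(r3,c1) = E
(r3,c5) = A
(r4,c2) = D
(r4,c3) = C
(r4,c5) = E
(r5,c3) = D
(r1,c2) = A
(r1,c5) = D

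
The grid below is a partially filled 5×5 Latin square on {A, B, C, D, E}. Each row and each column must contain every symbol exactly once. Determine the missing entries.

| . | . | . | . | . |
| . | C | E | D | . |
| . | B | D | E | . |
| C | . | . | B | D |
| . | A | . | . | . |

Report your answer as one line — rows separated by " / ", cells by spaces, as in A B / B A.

(r3,c1): row 3 has {B,D,E}; column 1 has {C}, so it must be A.
(r3,c5): row 3 has {A,B,D,E}; column 5 has {D}, so it must be C.
(r4,c2): row 4 has {B,C,D}; column 2 has {A,B,C}, so it must be E.
(r4,c3): row 4 has {B,C,D,E}; column 3 has {D,E}, so it must be A.
(r5,c4): row 5 has {A}; column 4 has {B,D,E}, so it must be C.
(r1,c2): row 1 is empty so far; column 2 has {A,B,C,E}, so it must be D.
(r1,c4): row 1 has {D}; column 4 has {B,C,D,E}, so it must be A.
(r2,c1): row 2 has {C,D,E}; column 1 has {A,C}, so it must be B.
(r2,c5): row 2 has {B,C,D,E}; column 5 has {C,D}, so it must be A.
(r5,c3): row 5 has {A,C}; column 3 has {A,D,E}, so it must be B.
(r5,c5): row 5 has {A,B,C}; column 5 has {A,C,D}, so it must be E.
(r1,c1): row 1 has {A,D}; column 1 has {A,B,C}, so it must be E.
(r1,c3): row 1 has {A,D,E}; column 3 has {A,B,D,E}, so it must be C.
(r1,c5): row 1 has {A,C,D,E}; column 5 has {A,C,D,E}, so it must be B.
(r5,c1): row 5 has {A,B,C,E}; column 1 has {A,B,C,E}, so it must be D.

E D C A B / B C E D A / A B D E C / C E A B D / D A B C E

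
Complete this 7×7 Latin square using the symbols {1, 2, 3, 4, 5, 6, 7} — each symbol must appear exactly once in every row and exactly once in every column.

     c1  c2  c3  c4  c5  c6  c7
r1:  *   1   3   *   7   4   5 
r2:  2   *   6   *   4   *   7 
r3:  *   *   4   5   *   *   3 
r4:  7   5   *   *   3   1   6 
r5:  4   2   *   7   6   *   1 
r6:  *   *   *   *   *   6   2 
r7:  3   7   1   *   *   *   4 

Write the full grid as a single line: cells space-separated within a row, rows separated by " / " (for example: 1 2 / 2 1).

(r1,c1) = 6
(r1,c4) = 2
(r2,c2) = 3
(r2,c4) = 1
(r2,c6) = 5
(r3,c1) = 1
(r3,c2) = 6
(r3,c5) = 2
(r3,c6) = 7
(r4,c3) = 2
(r4,c4) = 4
(r5,c3) = 5
(r5,c6) = 3
(r6,c1) = 5
(r6,c2) = 4
(r6,c3) = 7
(r6,c4) = 3
(r6,c5) = 1
(r7,c4) = 6
(r7,c5) = 5
(r7,c6) = 2

6 1 3 2 7 4 5 / 2 3 6 1 4 5 7 / 1 6 4 5 2 7 3 / 7 5 2 4 3 1 6 / 4 2 5 7 6 3 1 / 5 4 7 3 1 6 2 / 3 7 1 6 5 2 4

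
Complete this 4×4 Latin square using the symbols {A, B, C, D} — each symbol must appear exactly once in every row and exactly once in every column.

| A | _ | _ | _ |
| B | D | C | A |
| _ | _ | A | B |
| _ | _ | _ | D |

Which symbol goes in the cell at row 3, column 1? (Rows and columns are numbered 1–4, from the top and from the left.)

D

(r1,c4) = C
(r3,c2) = C
(r4,c1) = C
(r4,c3) = B
(r1,c2) = B
(r1,c3) = D
(r3,c1) = D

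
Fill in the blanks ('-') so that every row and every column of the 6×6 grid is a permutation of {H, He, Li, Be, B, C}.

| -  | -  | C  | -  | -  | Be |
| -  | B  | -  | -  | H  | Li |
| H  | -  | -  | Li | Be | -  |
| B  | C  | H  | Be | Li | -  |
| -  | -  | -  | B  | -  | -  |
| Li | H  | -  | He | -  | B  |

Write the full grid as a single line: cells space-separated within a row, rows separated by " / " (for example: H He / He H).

He Li C H B Be / Be B He C H Li / H He B Li Be C / B C H Be Li He / C Be Li B He H / Li H Be He C B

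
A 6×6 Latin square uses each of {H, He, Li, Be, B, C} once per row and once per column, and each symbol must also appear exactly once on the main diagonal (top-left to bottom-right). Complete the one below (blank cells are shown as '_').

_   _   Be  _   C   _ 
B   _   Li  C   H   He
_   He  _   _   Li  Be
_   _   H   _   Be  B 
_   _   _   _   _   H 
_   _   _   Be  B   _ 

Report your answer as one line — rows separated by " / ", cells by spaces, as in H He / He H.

H B Be He C Li / B Be Li C H He / C He B H Li Be / He C H Li Be B / Be Li C B He H / Li H He Be B C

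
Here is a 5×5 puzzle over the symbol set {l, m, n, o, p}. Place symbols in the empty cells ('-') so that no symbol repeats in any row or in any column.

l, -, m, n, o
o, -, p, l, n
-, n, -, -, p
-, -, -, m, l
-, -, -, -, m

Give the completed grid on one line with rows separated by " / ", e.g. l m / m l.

l p m n o / o m p l n / m n l o p / p o n m l / n l o p m

(r1,c2) = p
(r2,c2) = m
(r3,c1) = m
(r3,c4) = o
(r4,c2) = o
(r4,c3) = n
(r5,c2) = l
(r5,c3) = o
(r5,c4) = p
(r3,c3) = l
(r4,c1) = p
(r5,c1) = n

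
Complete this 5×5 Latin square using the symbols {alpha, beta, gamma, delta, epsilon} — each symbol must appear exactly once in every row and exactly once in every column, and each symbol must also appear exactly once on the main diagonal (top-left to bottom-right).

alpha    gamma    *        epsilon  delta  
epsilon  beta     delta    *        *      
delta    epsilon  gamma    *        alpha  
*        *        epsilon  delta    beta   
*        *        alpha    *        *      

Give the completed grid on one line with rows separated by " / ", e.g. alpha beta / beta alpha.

row 1 has {alpha,gamma,delta,epsilon}; column 3 has {alpha,gamma,delta,epsilon} — only beta is left for (r1,c3).
row 2 has {beta,delta,epsilon}; column 5 has {alpha,beta,delta} — only gamma is left for (r2,c5).
row 3 has {alpha,gamma,delta,epsilon}; column 4 has {delta,epsilon} — only beta is left for (r3,c4).
row 4 has {beta,delta,epsilon}; column 1 has {alpha,delta,epsilon} — only gamma is left for (r4,c1).
row 4 has {beta,gamma,delta,epsilon}; column 2 has {beta,gamma,epsilon} — only alpha is left for (r4,c2).
row 5 has {alpha}; column 1 has {alpha,gamma,delta,epsilon} — only beta is left for (r5,c1).
row 5 has {alpha,beta}; column 2 has {alpha,beta,gamma,epsilon} — only delta is left for (r5,c2).
row 5 has {alpha,beta,delta}; column 4 has {beta,delta,epsilon} — only gamma is left for (r5,c4).
row 5 has {alpha,beta,gamma,delta}; column 5 has {alpha,beta,gamma,delta}; the diagonal has {alpha,beta,gamma,delta} — only epsilon is left for (r5,c5).
row 2 has {beta,gamma,delta,epsilon}; column 4 has {beta,gamma,delta,epsilon} — only alpha is left for (r2,c4).

alpha gamma beta epsilon delta / epsilon beta delta alpha gamma / delta epsilon gamma beta alpha / gamma alpha epsilon delta beta / beta delta alpha gamma epsilon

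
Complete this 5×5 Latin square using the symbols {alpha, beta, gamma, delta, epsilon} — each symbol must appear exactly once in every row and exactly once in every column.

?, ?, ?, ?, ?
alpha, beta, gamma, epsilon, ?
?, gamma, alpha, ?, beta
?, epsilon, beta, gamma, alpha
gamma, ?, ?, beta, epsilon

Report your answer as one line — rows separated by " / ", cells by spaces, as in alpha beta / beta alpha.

beta delta epsilon alpha gamma / alpha beta gamma epsilon delta / epsilon gamma alpha delta beta / delta epsilon beta gamma alpha / gamma alpha delta beta epsilon

(r2,c5) = delta
(r3,c4) = delta
(r4,c1) = delta
(r5,c3) = delta
(r1,c3) = epsilon
(r1,c4) = alpha
(r1,c5) = gamma
(r3,c1) = epsilon
(r5,c2) = alpha
(r1,c1) = beta
(r1,c2) = delta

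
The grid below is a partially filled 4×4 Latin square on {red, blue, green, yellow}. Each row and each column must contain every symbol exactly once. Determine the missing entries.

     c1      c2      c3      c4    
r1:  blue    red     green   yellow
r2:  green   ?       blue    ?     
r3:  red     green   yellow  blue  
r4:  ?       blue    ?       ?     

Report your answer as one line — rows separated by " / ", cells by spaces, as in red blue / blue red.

blue red green yellow / green yellow blue red / red green yellow blue / yellow blue red green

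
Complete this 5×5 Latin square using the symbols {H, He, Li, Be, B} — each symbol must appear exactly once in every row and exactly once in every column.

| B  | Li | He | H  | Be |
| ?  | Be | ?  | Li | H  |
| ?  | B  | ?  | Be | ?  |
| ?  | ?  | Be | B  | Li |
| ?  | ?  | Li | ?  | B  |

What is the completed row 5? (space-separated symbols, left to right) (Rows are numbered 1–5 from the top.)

Be H Li He B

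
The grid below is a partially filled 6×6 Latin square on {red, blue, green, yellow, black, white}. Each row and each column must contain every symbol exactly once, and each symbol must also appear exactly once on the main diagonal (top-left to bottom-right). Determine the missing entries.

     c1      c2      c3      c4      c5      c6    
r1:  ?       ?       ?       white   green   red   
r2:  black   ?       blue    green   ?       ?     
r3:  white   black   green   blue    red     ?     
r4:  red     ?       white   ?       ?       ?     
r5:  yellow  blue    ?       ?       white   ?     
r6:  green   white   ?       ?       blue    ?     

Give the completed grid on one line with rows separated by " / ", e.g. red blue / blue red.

blue yellow black white green red / black red blue green yellow white / white black green blue red yellow / red green white yellow black blue / yellow blue red black white green / green white yellow red blue black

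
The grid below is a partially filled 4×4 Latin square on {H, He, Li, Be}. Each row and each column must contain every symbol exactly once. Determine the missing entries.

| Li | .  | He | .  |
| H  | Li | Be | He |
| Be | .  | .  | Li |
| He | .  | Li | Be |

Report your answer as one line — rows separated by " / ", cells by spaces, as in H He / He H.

(r1,c4): row 1 has {He,Li}; column 4 has {He,Li,Be}, so it must be H.
(r3,c3): row 3 has {Li,Be}; column 3 has {He,Li,Be}, so it must be H.
(r4,c2): row 4 has {He,Li,Be}; column 2 has {Li}, so it must be H.
(r1,c2): row 1 has {H,He,Li}; column 2 has {H,Li}, so it must be Be.
(r3,c2): row 3 has {H,Li,Be}; column 2 has {H,Li,Be}, so it must be He.

Li Be He H / H Li Be He / Be He H Li / He H Li Be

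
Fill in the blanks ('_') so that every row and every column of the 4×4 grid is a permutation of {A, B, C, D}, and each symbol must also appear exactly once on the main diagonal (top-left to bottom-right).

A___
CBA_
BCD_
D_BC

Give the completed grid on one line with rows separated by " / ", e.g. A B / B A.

Cell (r1,c2): row 1 has {A}; column 2 has {B,C} → D.
Cell (r1,c3): row 1 has {A,D}; column 3 has {A,B,D} → C.
Cell (r1,c4): row 1 has {A,C,D}; column 4 has {C} → B.
Cell (r2,c4): row 2 has {A,B,C}; column 4 has {B,C} → D.
Cell (r3,c4): row 3 has {B,C,D}; column 4 has {B,C,D} → A.
Cell (r4,c2): row 4 has {B,C,D}; column 2 has {B,C,D} → A.

A D C B / C B A D / B C D A / D A B C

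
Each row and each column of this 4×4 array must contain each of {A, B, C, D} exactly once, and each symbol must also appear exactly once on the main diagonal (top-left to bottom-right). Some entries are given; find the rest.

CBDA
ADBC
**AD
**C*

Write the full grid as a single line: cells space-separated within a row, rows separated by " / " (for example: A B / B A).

C B D A / A D B C / B C A D / D A C B

At row 3, column 1: row 3 has {A,D}; column 1 has {A,C}; that leaves B.
At row 3, column 2: row 3 has {A,B,D}; column 2 has {B,D}; that leaves C.
At row 4, column 1: row 4 has {C}; column 1 has {A,B,C}; that leaves D.
At row 4, column 2: row 4 has {C,D}; column 2 has {B,C,D}; that leaves A.
At row 4, column 4: row 4 has {A,C,D}; column 4 has {A,C,D}; the diagonal has {A,C,D}; that leaves B.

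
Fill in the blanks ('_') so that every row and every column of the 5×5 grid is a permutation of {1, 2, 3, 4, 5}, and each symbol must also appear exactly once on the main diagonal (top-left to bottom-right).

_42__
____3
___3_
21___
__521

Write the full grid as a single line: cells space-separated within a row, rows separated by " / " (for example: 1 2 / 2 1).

3 4 2 1 5 / 5 2 1 4 3 / 1 5 4 3 2 / 2 1 3 5 4 / 4 3 5 2 1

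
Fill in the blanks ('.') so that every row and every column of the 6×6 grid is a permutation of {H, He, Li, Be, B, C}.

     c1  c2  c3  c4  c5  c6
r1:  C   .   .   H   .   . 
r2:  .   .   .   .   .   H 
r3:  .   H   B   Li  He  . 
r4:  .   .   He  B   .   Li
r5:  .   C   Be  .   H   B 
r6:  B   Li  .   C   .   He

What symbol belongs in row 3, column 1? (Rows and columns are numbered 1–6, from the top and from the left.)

(r1,c3) = Li
(r1,c6) = Be
(r2,c3) = C
(r3,c1) = Be

Be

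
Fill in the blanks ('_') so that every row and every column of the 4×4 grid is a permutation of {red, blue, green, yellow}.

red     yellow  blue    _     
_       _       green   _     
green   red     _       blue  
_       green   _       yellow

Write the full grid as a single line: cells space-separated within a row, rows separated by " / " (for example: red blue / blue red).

red yellow blue green / yellow blue green red / green red yellow blue / blue green red yellow

(r1,c4) = green
(r2,c2) = blue
(r2,c4) = red
(r3,c3) = yellow
(r4,c1) = blue
(r4,c3) = red
(r2,c1) = yellow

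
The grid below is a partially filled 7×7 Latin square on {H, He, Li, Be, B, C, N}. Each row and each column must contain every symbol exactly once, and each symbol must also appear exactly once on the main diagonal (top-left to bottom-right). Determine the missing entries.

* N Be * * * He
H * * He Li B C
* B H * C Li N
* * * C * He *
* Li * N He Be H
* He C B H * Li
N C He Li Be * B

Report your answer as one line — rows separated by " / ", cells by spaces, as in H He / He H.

Li N Be H B C He / H Be N He Li B C / He B H Be C Li N / B H Li C N He Be / C Li B N He Be H / Be He C B H N Li / N C He Li Be H B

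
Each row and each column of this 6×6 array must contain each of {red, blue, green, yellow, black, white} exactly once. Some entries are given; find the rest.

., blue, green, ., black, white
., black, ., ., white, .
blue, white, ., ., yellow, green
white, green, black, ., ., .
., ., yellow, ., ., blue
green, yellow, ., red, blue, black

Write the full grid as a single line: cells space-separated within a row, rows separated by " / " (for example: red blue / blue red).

red blue green yellow black white / yellow black blue green white red / blue white red black yellow green / white green black blue red yellow / black red yellow white green blue / green yellow white red blue black

(r1,c4) = yellow
(r3,c3) = red
(r3,c4) = black
(r4,c4) = blue
(r4,c5) = red
(r4,c6) = yellow
(r5,c2) = red
(r5,c5) = green
(r6,c3) = white
(r1,c1) = red
(r2,c1) = yellow
(r2,c3) = blue
(r2,c4) = green
(r2,c6) = red
(r5,c1) = black
(r5,c4) = white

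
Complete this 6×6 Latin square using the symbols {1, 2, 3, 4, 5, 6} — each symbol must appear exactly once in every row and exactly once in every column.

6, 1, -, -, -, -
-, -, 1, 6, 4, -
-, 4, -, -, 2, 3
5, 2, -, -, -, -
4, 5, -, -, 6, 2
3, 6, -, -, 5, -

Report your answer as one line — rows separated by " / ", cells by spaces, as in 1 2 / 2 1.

6 1 5 2 3 4 / 2 3 1 6 4 5 / 1 4 6 5 2 3 / 5 2 4 3 1 6 / 4 5 3 1 6 2 / 3 6 2 4 5 1

At row 1, column 5: row 1 has {1,6}; column 5 has {2,4,5,6}; that leaves 3.
At row 2, column 1: row 2 has {1,4,6}; column 1 has {3,4,5,6}; that leaves 2.
At row 2, column 2: row 2 has {1,2,4,6}; column 2 has {1,2,4,5,6}; that leaves 3.
At row 2, column 6: row 2 has {1,2,3,4,6}; column 6 has {2,3}; that leaves 5.
At row 3, column 1: row 3 has {2,3,4}; column 1 has {2,3,4,5,6}; that leaves 1.
At row 3, column 4: row 3 has {1,2,3,4}; column 4 has {6}; that leaves 5.
At row 4, column 5: row 4 has {2,5}; column 5 has {2,3,4,5,6}; that leaves 1.
At row 5, column 3: row 5 has {2,4,5,6}; column 3 has {1}; that leaves 3.
At row 5, column 4: row 5 has {2,3,4,5,6}; column 4 has {5,6}; that leaves 1.
At row 1, column 6: row 1 has {1,3,6}; column 6 has {2,3,5}; that leaves 4.
At row 3, column 3: row 3 has {1,2,3,4,5}; column 3 has {1,3}; that leaves 6.
At row 4, column 3: row 4 has {1,2,5}; column 3 has {1,3,6}; that leaves 4.
At row 4, column 4: row 4 has {1,2,4,5}; column 4 has {1,5,6}; that leaves 3.
At row 4, column 6: row 4 has {1,2,3,4,5}; column 6 has {2,3,4,5}; that leaves 6.
At row 6, column 3: row 6 has {3,5,6}; column 3 has {1,3,4,6}; that leaves 2.
At row 6, column 4: row 6 has {2,3,5,6}; column 4 has {1,3,5,6}; that leaves 4.
At row 6, column 6: row 6 has {2,3,4,5,6}; column 6 has {2,3,4,5,6}; that leaves 1.
At row 1, column 3: row 1 has {1,3,4,6}; column 3 has {1,2,3,4,6}; that leaves 5.
At row 1, column 4: row 1 has {1,3,4,5,6}; column 4 has {1,3,4,5,6}; that leaves 2.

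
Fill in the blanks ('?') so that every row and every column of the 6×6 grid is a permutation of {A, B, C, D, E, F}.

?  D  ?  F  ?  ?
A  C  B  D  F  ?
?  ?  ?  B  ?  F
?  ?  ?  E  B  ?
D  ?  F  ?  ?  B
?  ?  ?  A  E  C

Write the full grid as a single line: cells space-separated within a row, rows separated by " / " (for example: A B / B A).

B D E F C A / A C B D F E / E A C B D F / C F A E B D / D E F C A B / F B D A E C

(r2,c6) = E
(r5,c4) = C
(r5,c5) = A
(r6,c3) = D
(r1,c5) = C
(r1,c6) = A
(r3,c5) = D
(r4,c6) = D
(r5,c2) = E
(r1,c3) = E
(r3,c2) = A
(r3,c3) = C
(r4,c2) = F
(r4,c3) = A
(r6,c2) = B
(r1,c1) = B
(r3,c1) = E
(r4,c1) = C
(r6,c1) = F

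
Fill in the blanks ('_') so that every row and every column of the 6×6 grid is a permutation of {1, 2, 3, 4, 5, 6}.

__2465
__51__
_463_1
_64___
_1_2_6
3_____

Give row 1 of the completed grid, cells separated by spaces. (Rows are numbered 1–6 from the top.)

1 3 2 4 6 5

Cell (r1,c1): row 1 has {2,4,5,6}; column 1 has {3} → 1.
Cell (r1,c2): row 1 has {1,2,4,5,6}; column 2 has {1,4,6} → 3.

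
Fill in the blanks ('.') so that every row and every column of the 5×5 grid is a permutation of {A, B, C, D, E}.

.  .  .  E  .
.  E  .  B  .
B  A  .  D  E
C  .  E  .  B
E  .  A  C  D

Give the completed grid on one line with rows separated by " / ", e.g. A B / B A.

(r3,c3): row 3 has {A,B,D,E}; column 3 has {A,E}, so it must be C.
(r4,c2): row 4 has {B,C,E}; column 2 has {A,E}, so it must be D.
(r4,c4): row 4 has {B,C,D,E}; column 4 has {B,C,D,E}, so it must be A.
(r5,c2): row 5 has {A,C,D,E}; column 2 has {A,D,E}, so it must be B.
(r1,c2): row 1 has {E}; column 2 has {A,B,D,E}, so it must be C.
(r1,c5): row 1 has {C,E}; column 5 has {B,D,E}, so it must be A.
(r2,c3): row 2 has {B,E}; column 3 has {A,C,E}, so it must be D.
(r2,c5): row 2 has {B,D,E}; column 5 has {A,B,D,E}, so it must be C.
(r1,c1): row 1 has {A,C,E}; column 1 has {B,C,E}, so it must be D.
(r1,c3): row 1 has {A,C,D,E}; column 3 has {A,C,D,E}, so it must be B.
(r2,c1): row 2 has {B,C,D,E}; column 1 has {B,C,D,E}, so it must be A.

D C B E A / A E D B C / B A C D E / C D E A B / E B A C D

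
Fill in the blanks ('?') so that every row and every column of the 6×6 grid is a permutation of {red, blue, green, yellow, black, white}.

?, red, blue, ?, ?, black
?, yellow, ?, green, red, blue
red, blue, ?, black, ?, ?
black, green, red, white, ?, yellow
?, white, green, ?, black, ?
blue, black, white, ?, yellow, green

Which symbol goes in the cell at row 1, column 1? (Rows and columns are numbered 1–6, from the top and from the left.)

green

At row 1, column 4: row 1 has {red,blue,black}; column 4 has {green,black,white}; that leaves yellow.
At row 2, column 1: row 2 has {red,blue,green,yellow}; column 1 has {red,blue,black}; that leaves white.
At row 2, column 3: row 2 has {red,blue,green,yellow,white}; column 3 has {red,blue,green,white}; that leaves black.
At row 3, column 3: row 3 has {red,blue,black}; column 3 has {red,blue,green,black,white}; that leaves yellow.
At row 3, column 6: row 3 has {red,blue,yellow,black}; column 6 has {blue,green,yellow,black}; that leaves white.
At row 4, column 5: row 4 has {red,green,yellow,black,white}; column 5 has {red,yellow,black}; that leaves blue.
At row 5, column 1: row 5 has {green,black,white}; column 1 has {red,blue,black,white}; that leaves yellow.
At row 5, column 6: row 5 has {green,yellow,black,white}; column 6 has {blue,green,yellow,black,white}; that leaves red.
At row 6, column 4: row 6 has {blue,green,yellow,black,white}; column 4 has {green,yellow,black,white}; that leaves red.
At row 1, column 1: row 1 has {red,blue,yellow,black}; column 1 has {red,blue,yellow,black,white}; that leaves green.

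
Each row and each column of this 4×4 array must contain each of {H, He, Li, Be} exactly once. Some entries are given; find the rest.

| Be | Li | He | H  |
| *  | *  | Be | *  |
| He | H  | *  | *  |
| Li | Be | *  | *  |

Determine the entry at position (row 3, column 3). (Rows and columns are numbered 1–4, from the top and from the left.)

Li

(r2,c1) = H
(r2,c2) = He
(r2,c4) = Li
(r3,c3) = Li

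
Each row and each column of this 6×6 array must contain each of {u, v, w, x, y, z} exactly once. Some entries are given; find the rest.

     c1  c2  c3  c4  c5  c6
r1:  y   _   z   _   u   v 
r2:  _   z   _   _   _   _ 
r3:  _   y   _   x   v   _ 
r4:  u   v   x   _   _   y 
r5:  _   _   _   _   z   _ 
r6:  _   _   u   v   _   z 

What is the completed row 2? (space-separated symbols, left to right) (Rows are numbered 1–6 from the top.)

At row 1, column 4: row 1 has {u,v,y,z}; column 4 has {v,x}; that leaves w.
At row 3, column 3: row 3 has {v,x,y}; column 3 has {u,x,z}; that leaves w.
At row 3, column 6: row 3 has {v,w,x,y}; column 6 has {v,y,z}; that leaves u.
At row 4, column 4: row 4 has {u,v,x,y}; column 4 has {v,w,x}; that leaves z.
At row 4, column 5: row 4 has {u,v,x,y,z}; column 5 has {u,v,z}; that leaves w.
At row 1, column 2: row 1 has {u,v,w,y,z}; column 2 has {v,y,z}; that leaves x.
At row 3, column 1: row 3 has {u,v,w,x,y}; column 1 has {u,y}; that leaves z.
At row 6, column 2: row 6 has {u,v,z}; column 2 has {v,x,y,z}; that leaves w.
At row 5, column 2: row 5 has {z}; column 2 has {v,w,x,y,z}; that leaves u.
At row 5, column 4: row 5 has {u,z}; column 4 has {v,w,x,z}; that leaves y.
At row 6, column 1: row 6 has {u,v,w,z}; column 1 has {u,y,z}; that leaves x.
At row 6, column 5: row 6 has {u,v,w,x,z}; column 5 has {u,v,w,z}; that leaves y.
At row 2, column 4: row 2 has {z}; column 4 has {v,w,x,y,z}; that leaves u.
At row 2, column 5: row 2 has {u,z}; column 5 has {u,v,w,y,z}; that leaves x.
At row 2, column 6: row 2 has {u,x,z}; column 6 has {u,v,y,z}; that leaves w.
At row 5, column 3: row 5 has {u,y,z}; column 3 has {u,w,x,z}; that leaves v.
At row 5, column 6: row 5 has {u,v,y,z}; column 6 has {u,v,w,y,z}; that leaves x.
At row 2, column 1: row 2 has {u,w,x,z}; column 1 has {u,x,y,z}; that leaves v.
At row 2, column 3: row 2 has {u,v,w,x,z}; column 3 has {u,v,w,x,z}; that leaves y.

v z y u x w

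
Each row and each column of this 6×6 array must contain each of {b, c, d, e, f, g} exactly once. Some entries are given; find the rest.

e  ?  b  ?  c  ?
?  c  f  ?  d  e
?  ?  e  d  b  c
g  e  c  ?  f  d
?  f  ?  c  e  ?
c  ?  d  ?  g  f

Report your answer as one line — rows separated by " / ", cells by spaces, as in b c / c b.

row 1 has {b,c,e}; column 6 has {c,d,e,f} — only g is left for (r1,c6).
row 2 has {c,d,e,f}; column 1 has {c,e,g} — only b is left for (r2,c1).
row 2 has {b,c,d,e,f}; column 4 has {c,d} — only g is left for (r2,c4).
row 3 has {b,c,d,e}; column 1 has {b,c,e,g} — only f is left for (r3,c1).
row 3 has {b,c,d,e,f}; column 2 has {c,e,f} — only g is left for (r3,c2).
row 4 has {c,d,e,f,g}; column 4 has {c,d,g} — only b is left for (r4,c4).
row 5 has {c,e,f}; column 1 has {b,c,e,f,g} — only d is left for (r5,c1).
row 5 has {c,d,e,f}; column 3 has {b,c,d,e,f} — only g is left for (r5,c3).
row 5 has {c,d,e,f,g}; column 6 has {c,d,e,f,g} — only b is left for (r5,c6).
row 6 has {c,d,f,g}; column 2 has {c,e,f,g} — only b is left for (r6,c2).
row 6 has {b,c,d,f,g}; column 4 has {b,c,d,g} — only e is left for (r6,c4).
row 1 has {b,c,e,g}; column 2 has {b,c,e,f,g} — only d is left for (r1,c2).
row 1 has {b,c,d,e,g}; column 4 has {b,c,d,e,g} — only f is left for (r1,c4).

e d b f c g / b c f g d e / f g e d b c / g e c b f d / d f g c e b / c b d e g f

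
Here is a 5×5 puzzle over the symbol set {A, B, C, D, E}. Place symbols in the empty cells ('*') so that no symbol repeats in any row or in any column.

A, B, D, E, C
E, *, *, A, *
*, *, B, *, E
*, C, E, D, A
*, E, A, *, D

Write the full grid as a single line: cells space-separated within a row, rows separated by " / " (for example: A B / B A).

A B D E C / E D C A B / D A B C E / B C E D A / C E A B D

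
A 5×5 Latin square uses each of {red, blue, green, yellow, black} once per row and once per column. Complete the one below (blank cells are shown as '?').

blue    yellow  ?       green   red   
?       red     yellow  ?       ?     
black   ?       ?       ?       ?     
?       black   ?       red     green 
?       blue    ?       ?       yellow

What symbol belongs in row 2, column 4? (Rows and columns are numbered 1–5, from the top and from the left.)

Cell (r1,c3): row 1 has {red,blue,green,yellow}; column 3 has {yellow} → black.
Cell (r2,c1): row 2 has {red,yellow}; column 1 has {blue,black} → green.
Cell (r3,c2): row 3 has {black}; column 2 has {red,blue,yellow,black} → green.
Cell (r3,c5): row 3 has {green,black}; column 5 has {red,green,yellow} → blue.
Cell (r4,c1): row 4 has {red,green,black}; column 1 has {blue,green,black} → yellow.
Cell (r4,c3): row 4 has {red,green,yellow,black}; column 3 has {yellow,black} → blue.
Cell (r5,c1): row 5 has {blue,yellow}; column 1 has {blue,green,yellow,black} → red.
Cell (r5,c3): row 5 has {red,blue,yellow}; column 3 has {blue,yellow,black} → green.
Cell (r5,c4): row 5 has {red,blue,green,yellow}; column 4 has {red,green} → black.
Cell (r2,c4): row 2 has {red,green,yellow}; column 4 has {red,green,black} → blue.

blue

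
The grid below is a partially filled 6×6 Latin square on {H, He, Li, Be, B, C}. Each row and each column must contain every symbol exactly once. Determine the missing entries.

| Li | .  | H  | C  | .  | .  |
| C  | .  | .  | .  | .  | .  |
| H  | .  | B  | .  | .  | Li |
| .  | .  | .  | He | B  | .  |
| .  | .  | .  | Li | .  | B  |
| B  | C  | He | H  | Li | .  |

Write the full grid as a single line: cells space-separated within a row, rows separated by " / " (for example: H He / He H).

Li B H C Be He / C Li Be B He H / H He B Be C Li / Be H Li He B C / He Be C Li H B / B C He H Li Be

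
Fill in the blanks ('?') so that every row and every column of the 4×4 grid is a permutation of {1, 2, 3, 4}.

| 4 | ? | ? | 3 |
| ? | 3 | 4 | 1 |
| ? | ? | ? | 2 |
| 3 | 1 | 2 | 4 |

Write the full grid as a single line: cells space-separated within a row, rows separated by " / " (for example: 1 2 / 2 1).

4 2 1 3 / 2 3 4 1 / 1 4 3 2 / 3 1 2 4

Cell (r1,c2): row 1 has {3,4}; column 2 has {1,3} → 2.
Cell (r1,c3): row 1 has {2,3,4}; column 3 has {2,4} → 1.
Cell (r2,c1): row 2 has {1,3,4}; column 1 has {3,4} → 2.
Cell (r3,c1): row 3 has {2}; column 1 has {2,3,4} → 1.
Cell (r3,c2): row 3 has {1,2}; column 2 has {1,2,3} → 4.
Cell (r3,c3): row 3 has {1,2,4}; column 3 has {1,2,4} → 3.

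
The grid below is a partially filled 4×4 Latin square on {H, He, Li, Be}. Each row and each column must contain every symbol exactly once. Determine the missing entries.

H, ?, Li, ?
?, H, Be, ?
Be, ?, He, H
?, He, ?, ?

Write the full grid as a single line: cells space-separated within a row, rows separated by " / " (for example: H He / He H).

H Be Li He / He H Be Li / Be Li He H / Li He H Be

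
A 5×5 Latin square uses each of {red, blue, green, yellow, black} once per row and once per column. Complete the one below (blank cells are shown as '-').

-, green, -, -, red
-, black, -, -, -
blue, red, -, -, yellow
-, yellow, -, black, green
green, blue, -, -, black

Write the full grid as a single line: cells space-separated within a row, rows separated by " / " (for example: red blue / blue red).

(r2,c5) = blue
(r3,c4) = green
(r4,c1) = red
(r4,c3) = blue
(r2,c1) = yellow
(r2,c4) = red
(r3,c3) = black
(r5,c4) = yellow
(r1,c1) = black
(r1,c3) = yellow
(r1,c4) = blue
(r2,c3) = green
(r5,c3) = red

black green yellow blue red / yellow black green red blue / blue red black green yellow / red yellow blue black green / green blue red yellow black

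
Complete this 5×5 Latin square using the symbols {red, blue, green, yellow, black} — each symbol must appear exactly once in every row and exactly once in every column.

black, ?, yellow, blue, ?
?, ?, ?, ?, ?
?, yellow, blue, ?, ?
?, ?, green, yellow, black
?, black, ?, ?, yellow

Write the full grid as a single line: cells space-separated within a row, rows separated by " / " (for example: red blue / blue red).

Cell (r5,c3): row 5 has {yellow,black}; column 3 has {blue,green,yellow} → red.
Cell (r5,c4): row 5 has {red,yellow,black}; column 4 has {blue,yellow} → green.
Cell (r2,c3): row 2 is empty so far; column 3 has {red,blue,green,yellow} → black.
Cell (r2,c4): row 2 has {black}; column 4 has {blue,green,yellow} → red.
Cell (r3,c4): row 3 has {blue,yellow}; column 4 has {red,blue,green,yellow} → black.
Cell (r5,c1): row 5 has {red,green,yellow,black}; column 1 has {black} → blue.
Cell (r4,c1): row 4 has {green,yellow,black}; column 1 has {blue,black} → red.
Cell (r4,c2): row 4 has {red,green,yellow,black}; column 2 has {yellow,black} → blue.
Cell (r2,c2): row 2 has {red,black}; column 2 has {blue,yellow,black} → green.
Cell (r2,c5): row 2 has {red,green,black}; column 5 has {yellow,black} → blue.
Cell (r3,c1): row 3 has {blue,yellow,black}; column 1 has {red,blue,black} → green.
Cell (r3,c5): row 3 has {blue,green,yellow,black}; column 5 has {blue,yellow,black} → red.
Cell (r1,c2): row 1 has {blue,yellow,black}; column 2 has {blue,green,yellow,black} → red.
Cell (r1,c5): row 1 has {red,blue,yellow,black}; column 5 has {red,blue,yellow,black} → green.
Cell (r2,c1): row 2 has {red,blue,green,black}; column 1 has {red,blue,green,black} → yellow.

black red yellow blue green / yellow green black red blue / green yellow blue black red / red blue green yellow black / blue black red green yellow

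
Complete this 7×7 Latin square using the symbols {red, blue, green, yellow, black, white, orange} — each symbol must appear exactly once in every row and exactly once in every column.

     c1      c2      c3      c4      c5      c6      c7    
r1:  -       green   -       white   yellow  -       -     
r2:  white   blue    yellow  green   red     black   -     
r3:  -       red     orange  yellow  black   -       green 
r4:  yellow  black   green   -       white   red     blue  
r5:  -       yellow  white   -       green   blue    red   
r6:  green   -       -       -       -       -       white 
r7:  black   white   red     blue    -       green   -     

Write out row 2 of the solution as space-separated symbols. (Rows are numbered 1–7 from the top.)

white blue yellow green red black orange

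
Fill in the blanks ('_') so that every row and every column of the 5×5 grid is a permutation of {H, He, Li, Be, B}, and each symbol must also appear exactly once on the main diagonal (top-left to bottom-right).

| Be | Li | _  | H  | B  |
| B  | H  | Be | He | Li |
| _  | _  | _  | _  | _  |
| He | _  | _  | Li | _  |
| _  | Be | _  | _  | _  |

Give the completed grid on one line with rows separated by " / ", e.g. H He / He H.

Be Li He H B / B H Be He Li / Li He B Be H / He B H Li Be / H Be Li B He

(r1,c3): row 1 has {H,Li,Be,B}; column 3 has {Be}, so it must be He.
(r3,c3): row 3 is empty so far; column 3 has {He,Be}; the diagonal has {H,Li,Be}, so it must be B.
(r3,c4): row 3 has {B}; column 4 has {H,He,Li}, so it must be Be.
(r4,c2): row 4 has {He,Li}; column 2 has {H,Li,Be}, so it must be B.
(r4,c3): row 4 has {He,Li,B}; column 3 has {He,Be,B}, so it must be H.
(r4,c5): row 4 has {H,He,Li,B}; column 5 has {Li,B}, so it must be Be.
(r5,c3): row 5 has {Be}; column 3 has {H,He,Be,B}, so it must be Li.
(r5,c4): row 5 has {Li,Be}; column 4 has {H,He,Li,Be}, so it must be B.
(r5,c5): row 5 has {Li,Be,B}; column 5 has {Li,Be,B}; the diagonal has {H,Li,Be,B}, so it must be He.
(r3,c2): row 3 has {Be,B}; column 2 has {H,Li,Be,B}, so it must be He.
(r3,c5): row 3 has {He,Be,B}; column 5 has {He,Li,Be,B}, so it must be H.
(r5,c1): row 5 has {He,Li,Be,B}; column 1 has {He,Be,B}, so it must be H.
(r3,c1): row 3 has {H,He,Be,B}; column 1 has {H,He,Be,B}, so it must be Li.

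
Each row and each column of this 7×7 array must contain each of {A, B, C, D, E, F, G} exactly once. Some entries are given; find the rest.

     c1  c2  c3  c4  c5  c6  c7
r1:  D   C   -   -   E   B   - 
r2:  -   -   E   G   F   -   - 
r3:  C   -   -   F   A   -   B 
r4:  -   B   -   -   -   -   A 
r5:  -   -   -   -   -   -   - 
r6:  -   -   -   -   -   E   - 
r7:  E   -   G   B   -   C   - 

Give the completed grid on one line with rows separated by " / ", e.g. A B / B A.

D C F A E B G / B D E G F A C / C E D F A G B / F B C E G D A / A G B D C F E / G F A C B E D / E A G B D C F

(r1,c4) = A
(r3,c3) = D
(r3,c6) = G
(r7,c5) = D
(r7,c7) = F
(r1,c3) = F
(r1,c7) = G
(r3,c2) = E
(r4,c3) = C
(r4,c5) = G
(r7,c2) = A
(r2,c2) = D
(r2,c6) = A
(r2,c7) = C
(r4,c1) = F
(r4,c6) = D
(r5,c6) = F
(r6,c7) = D
(r2,c1) = B
(r4,c4) = E
(r5,c2) = G
(r5,c7) = E
(r6,c2) = F
(r6,c4) = C
(r6,c5) = B
(r5,c1) = A
(r5,c3) = B
(r5,c4) = D
(r5,c5) = C
(r6,c1) = G
(r6,c3) = A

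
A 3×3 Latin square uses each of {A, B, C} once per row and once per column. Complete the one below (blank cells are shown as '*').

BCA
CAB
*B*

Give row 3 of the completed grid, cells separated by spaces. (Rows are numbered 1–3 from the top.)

(r3,c1) = A
(r3,c3) = C

A B C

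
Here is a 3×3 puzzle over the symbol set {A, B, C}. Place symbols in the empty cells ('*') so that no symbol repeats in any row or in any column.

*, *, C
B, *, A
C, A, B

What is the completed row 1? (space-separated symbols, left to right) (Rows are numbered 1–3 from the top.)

A B C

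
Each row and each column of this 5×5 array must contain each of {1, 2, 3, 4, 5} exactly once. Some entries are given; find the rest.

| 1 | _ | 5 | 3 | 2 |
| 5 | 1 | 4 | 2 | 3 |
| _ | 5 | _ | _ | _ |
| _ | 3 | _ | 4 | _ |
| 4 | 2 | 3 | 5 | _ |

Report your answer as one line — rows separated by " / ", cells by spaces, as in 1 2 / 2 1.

1 4 5 3 2 / 5 1 4 2 3 / 3 5 2 1 4 / 2 3 1 4 5 / 4 2 3 5 1

(r1,c2) = 4
(r3,c4) = 1
(r3,c5) = 4
(r4,c1) = 2
(r4,c3) = 1
(r4,c5) = 5
(r5,c5) = 1
(r3,c1) = 3
(r3,c3) = 2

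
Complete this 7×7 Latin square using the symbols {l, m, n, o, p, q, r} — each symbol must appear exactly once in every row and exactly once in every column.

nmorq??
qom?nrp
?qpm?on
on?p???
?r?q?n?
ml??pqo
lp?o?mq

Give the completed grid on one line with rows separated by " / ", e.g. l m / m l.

(r1,c7) = l
(r2,c4) = l
(r3,c1) = r
(r3,c5) = l
(r4,c6) = l
(r5,c1) = p
(r5,c3) = l
(r5,c7) = m
(r6,c4) = n
(r7,c5) = r
(r1,c6) = p
(r4,c5) = m
(r4,c7) = r
(r5,c5) = o
(r6,c3) = r
(r7,c3) = n
(r4,c3) = q

n m o r q p l / q o m l n r p / r q p m l o n / o n q p m l r / p r l q o n m / m l r n p q o / l p n o r m q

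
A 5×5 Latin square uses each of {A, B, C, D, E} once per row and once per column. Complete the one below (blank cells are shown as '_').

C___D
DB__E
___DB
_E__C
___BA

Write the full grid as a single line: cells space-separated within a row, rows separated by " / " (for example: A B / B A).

C A B E D / D B A C E / A C E D B / B E D A C / E D C B A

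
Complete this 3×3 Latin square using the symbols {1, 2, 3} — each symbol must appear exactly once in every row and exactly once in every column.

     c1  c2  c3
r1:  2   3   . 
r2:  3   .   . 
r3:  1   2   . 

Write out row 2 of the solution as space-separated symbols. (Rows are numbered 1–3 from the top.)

row 1 has {2,3}; column 3 is empty so far — only 1 is left for (r1,c3).
row 2 has {3}; column 2 has {2,3} — only 1 is left for (r2,c2).
row 2 has {1,3}; column 3 has {1} — only 2 is left for (r2,c3).

3 1 2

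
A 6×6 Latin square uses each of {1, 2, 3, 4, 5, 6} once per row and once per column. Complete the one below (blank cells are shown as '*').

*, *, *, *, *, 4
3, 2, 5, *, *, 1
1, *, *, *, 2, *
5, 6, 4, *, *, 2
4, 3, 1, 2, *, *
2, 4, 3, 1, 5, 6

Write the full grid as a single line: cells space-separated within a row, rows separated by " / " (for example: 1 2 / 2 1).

6 1 2 5 3 4 / 3 2 5 6 4 1 / 1 5 6 4 2 3 / 5 6 4 3 1 2 / 4 3 1 2 6 5 / 2 4 3 1 5 6

(r1,c1) = 6
(r1,c3) = 2
(r3,c2) = 5
(r3,c3) = 6
(r3,c6) = 3
(r4,c4) = 3
(r4,c5) = 1
(r5,c5) = 6
(r5,c6) = 5
(r1,c2) = 1
(r1,c4) = 5
(r1,c5) = 3
(r2,c5) = 4
(r3,c4) = 4
(r2,c4) = 6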